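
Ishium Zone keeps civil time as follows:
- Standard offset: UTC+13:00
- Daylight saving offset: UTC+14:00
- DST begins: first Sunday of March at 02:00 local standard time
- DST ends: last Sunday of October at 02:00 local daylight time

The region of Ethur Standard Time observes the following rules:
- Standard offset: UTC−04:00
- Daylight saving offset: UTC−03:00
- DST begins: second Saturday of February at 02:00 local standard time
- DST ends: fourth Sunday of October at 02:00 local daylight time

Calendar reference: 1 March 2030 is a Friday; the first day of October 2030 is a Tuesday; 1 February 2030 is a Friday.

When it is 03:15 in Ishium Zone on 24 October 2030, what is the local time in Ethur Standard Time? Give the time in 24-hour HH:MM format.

1 March 2030 is a Friday, so the first Sunday is March 3.
1 October 2030 is a Tuesday, so Sundays fall on 6, 13, 20, 27; the last is October 27.
24 October 2030 falls between 3 March and 27 October, so daylight saving is in effect and Ishium Zone is at UTC+14:00.
03:15 Ishium Zone − 14h = 13:15 UTC (rolling into the previous day, 23 October 2030).
1 February 2030 is a Friday, so the first Saturday is February 2 and the second is February 9.
1 October 2030 is a Tuesday, so the first Sunday is October 6 and the fourth is October 27.
At the standard offset (UTC−04:00), 13:15 UTC − 4h = 09:15 Ethur Standard Time standard time.
Daylight saving runs 9 February – 27 October; the standard-time date in Ethur Standard Time, 23 October 2030, is inside that window, so Ethur Standard Time is at UTC−03:00.
13:15 UTC − 3h = 10:15 Ethur Standard Time.

10:15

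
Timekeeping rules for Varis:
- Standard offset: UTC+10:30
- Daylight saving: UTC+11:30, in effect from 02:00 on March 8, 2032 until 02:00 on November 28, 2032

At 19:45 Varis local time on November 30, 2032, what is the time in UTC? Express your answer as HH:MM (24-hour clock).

November 30, 2032 does not fall between 8 March and 28 November, so daylight saving is not in effect and Varis is at UTC+10:30.
19:45 local − 10h30m = 09:15 UTC.

09:15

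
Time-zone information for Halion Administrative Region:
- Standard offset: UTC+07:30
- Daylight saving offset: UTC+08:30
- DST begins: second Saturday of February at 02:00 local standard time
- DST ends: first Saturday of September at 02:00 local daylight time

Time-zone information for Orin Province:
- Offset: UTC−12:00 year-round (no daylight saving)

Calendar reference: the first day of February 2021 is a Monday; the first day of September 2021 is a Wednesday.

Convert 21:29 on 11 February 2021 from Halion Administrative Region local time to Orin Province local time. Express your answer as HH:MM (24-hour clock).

01:59

1 February 2021 is a Monday, so the first Saturday is February 6 and the second is February 13.
1 September 2021 is a Wednesday, so the first Saturday is September 4.
11 February 2021 is outside the daylight-saving period (13 February – 4 September), so Halion Administrative Region is on standard time, UTC+07:30.
21:29 Halion Administrative Region − 7h30m = 13:59 UTC.
Orin Province has no daylight saving, so its offset is UTC−12:00 year-round.
13:59 UTC − 12h = 01:59 Orin Province.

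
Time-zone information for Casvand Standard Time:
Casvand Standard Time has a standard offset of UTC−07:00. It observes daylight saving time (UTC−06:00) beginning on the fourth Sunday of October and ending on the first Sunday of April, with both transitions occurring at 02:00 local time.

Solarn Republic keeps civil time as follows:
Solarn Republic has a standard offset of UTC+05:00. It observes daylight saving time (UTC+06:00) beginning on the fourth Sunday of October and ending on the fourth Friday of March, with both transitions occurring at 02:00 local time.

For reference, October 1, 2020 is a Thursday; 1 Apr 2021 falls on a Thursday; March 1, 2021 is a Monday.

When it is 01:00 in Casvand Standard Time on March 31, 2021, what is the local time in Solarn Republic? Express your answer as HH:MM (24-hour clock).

1 October 2020 is a Thursday, so the first Sunday is October 4 and the fourth is October 25.
1 April 2021 is a Thursday, so the first Sunday is April 4.
March 31, 2021 lies within the daylight-saving period (25 October 2020 – 4 April 2021), so Casvand Standard Time is on daylight time, UTC−06:00.
01:00 Casvand Standard Time + 6h = 07:00 UTC.
1 October 2020 is a Thursday, so the first Sunday is October 4 and the fourth is October 25.
1 March 2021 is a Monday, so the first Friday is March 5 and the fourth is March 26.
At the standard offset (UTC+05:00), 07:00 UTC + 5h = 12:00 Solarn Republic standard time.
The standard-time date in Solarn Republic, March 31, 2021, does not fall between 25 October 2020 and 26 March 2021, so daylight saving is not in effect and Solarn Republic is at UTC+05:00.
07:00 UTC + 5h = 12:00 Solarn Republic.

12:00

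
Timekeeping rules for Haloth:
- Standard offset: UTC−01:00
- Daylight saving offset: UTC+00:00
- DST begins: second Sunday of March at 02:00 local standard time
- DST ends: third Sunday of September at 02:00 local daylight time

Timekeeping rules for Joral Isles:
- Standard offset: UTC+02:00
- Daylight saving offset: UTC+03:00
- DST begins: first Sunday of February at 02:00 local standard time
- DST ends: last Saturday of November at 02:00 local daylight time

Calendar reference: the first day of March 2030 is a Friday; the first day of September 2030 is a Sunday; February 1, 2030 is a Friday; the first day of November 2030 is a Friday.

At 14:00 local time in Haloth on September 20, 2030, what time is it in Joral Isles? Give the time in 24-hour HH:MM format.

1 March 2030 is a Friday, so the first Sunday is March 3 and the second is March 10.
1 September 2030 is a Sunday, so the first Sunday is September 1 and the third is September 15.
September 20, 2030 is outside the daylight-saving period (10 March – 15 September), so Haloth is on standard time, UTC−01:00.
14:00 Haloth + 1h = 15:00 UTC.
1 February 2030 is a Friday, so the first Sunday is February 3.
1 November 2030 is a Friday, so Saturdays fall on 2, 9, 16, 23, 30; the last is November 30.
At the standard offset (UTC+02:00), 15:00 UTC + 2h = 17:00 Joral Isles standard time.
The standard-time date in Joral Isles, September 20, 2030, lies within the daylight-saving period (3 February – 30 November), so Joral Isles is on daylight time, UTC+03:00.
15:00 UTC + 3h = 18:00 Joral Isles.

18:00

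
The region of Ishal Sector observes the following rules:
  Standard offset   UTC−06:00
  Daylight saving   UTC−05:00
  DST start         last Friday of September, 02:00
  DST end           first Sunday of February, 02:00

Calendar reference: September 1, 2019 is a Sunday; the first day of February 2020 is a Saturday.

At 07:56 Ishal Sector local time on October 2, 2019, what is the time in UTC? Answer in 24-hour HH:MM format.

12:56

1 September 2019 is a Sunday, so Fridays fall on 6, 13, 20, 27; the last is September 27.
1 February 2020 is a Saturday, so the first Sunday is February 2.
October 2, 2019 lies within the daylight-saving period (27 September 2019 – 2 February 2020), so Ishal Sector is on daylight time, UTC−05:00.
07:56 local + 5h = 12:56 UTC.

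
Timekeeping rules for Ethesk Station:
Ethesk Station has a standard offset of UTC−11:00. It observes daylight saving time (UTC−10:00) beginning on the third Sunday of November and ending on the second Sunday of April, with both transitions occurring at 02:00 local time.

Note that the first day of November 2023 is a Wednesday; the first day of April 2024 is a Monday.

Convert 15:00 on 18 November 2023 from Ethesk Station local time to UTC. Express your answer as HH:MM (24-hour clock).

1 November 2023 is a Wednesday, so the first Sunday is November 5 and the third is November 19.
1 April 2024 is a Monday, so the first Sunday is April 7 and the second is April 14.
18 November 2023 does not fall between 19 November 2023 and 14 April 2024, so daylight saving is not in effect and Ethesk Station is at UTC−11:00.
15:00 local + 11h = 02:00 UTC (rolling into the next day, 19 November 2023).

02:00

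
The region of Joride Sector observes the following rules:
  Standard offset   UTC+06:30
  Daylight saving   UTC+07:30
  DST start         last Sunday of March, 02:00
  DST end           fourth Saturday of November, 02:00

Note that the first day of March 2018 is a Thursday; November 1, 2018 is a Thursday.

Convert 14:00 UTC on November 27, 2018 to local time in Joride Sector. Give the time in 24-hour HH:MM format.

1 March 2018 is a Thursday, so Sundays fall on 4, 11, 18, 25; the last is March 25.
1 November 2018 is a Thursday, so the first Saturday is November 3 and the fourth is November 24.
At the standard offset (UTC+06:30), 14:00 UTC + 6h30m = 20:30 Joride Sector standard time.
The standard-time date in Joride Sector, November 27, 2018, is outside the daylight-saving period (25 March – 24 November), so Joride Sector is on standard time, UTC+06:30.
14:00 UTC + 6h30m = 20:30 local.

20:30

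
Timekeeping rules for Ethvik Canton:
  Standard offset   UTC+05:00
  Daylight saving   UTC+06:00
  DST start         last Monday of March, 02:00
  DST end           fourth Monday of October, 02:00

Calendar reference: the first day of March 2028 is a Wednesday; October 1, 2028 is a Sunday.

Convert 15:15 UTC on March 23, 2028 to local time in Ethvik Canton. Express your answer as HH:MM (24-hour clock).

1 March 2028 is a Wednesday, so Mondays fall on 6, 13, 20, 27; the last is March 27.
1 October 2028 is a Sunday, so the first Monday is October 2 and the fourth is October 23.
At the standard offset (UTC+05:00), 15:15 UTC + 5h = 20:15 Ethvik Canton standard time.
Daylight saving runs 27 March – 23 October; the standard-time date in Ethvik Canton, March 23, 2028, is outside that window, so Ethvik Canton is on standard time at UTC+05:00.
15:15 UTC + 5h = 20:15 local.

20:15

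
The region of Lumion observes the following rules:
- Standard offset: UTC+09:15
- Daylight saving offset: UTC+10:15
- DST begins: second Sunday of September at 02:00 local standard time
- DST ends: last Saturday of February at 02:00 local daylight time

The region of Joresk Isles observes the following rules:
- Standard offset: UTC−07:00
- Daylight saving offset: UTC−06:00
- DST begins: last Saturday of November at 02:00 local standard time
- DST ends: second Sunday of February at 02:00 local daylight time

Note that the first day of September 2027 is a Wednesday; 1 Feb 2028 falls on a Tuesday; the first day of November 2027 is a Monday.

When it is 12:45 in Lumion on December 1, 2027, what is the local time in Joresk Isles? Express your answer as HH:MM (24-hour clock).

1 September 2027 is a Wednesday, so the first Sunday is September 5 and the second is September 12.
1 February 2028 is a Tuesday, so Saturdays fall on 5, 12, 19, 26; the last is February 26.
December 1, 2027 falls between 12 September 2027 and 26 February 2028, so daylight saving is in effect and Lumion is at UTC+10:15.
12:45 Lumion − 10h15m = 02:30 UTC.
1 November 2027 is a Monday, so Saturdays fall on 6, 13, 20, 27; the last is November 27.
1 February 2028 is a Tuesday, so the first Sunday is February 6 and the second is February 13.
At the standard offset (UTC−07:00), 02:30 UTC − 7h = 19:30 Joresk Isles standard time (rolling into the previous day, 30 November 2027).
The standard-time date in Joresk Isles, November 30, 2027, lies within the daylight-saving period (27 November 2027 – 13 February 2028), so Joresk Isles is on daylight time, UTC−06:00.
02:30 UTC − 6h = 20:30 Joresk Isles (rolling into the previous day, 30 November 2027).

20:30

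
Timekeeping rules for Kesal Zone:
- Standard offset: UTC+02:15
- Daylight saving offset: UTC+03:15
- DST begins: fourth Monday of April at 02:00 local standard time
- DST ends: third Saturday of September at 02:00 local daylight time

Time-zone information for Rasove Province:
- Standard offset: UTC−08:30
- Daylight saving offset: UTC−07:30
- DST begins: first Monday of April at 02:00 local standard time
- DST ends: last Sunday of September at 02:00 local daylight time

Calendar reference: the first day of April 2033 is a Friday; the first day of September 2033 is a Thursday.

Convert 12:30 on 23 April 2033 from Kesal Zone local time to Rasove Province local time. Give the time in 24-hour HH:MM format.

02:45

1 April 2033 is a Friday, so the first Monday is April 4 and the fourth is April 25.
1 September 2033 is a Thursday, so the first Saturday is September 3 and the third is September 17.
Daylight saving runs 25 April – 17 September; 23 April 2033 is outside that window, so Kesal Zone is on standard time at UTC+02:15.
12:30 Kesal Zone − 2h15m = 10:15 UTC.
1 April 2033 is a Friday, so the first Monday is April 4.
1 September 2033 is a Thursday, so Sundays fall on 4, 11, 18, 25; the last is September 25.
At the standard offset (UTC−08:30), 10:15 UTC − 8h30m = 01:45 Rasove Province standard time.
Daylight saving runs 4 April – 25 September; the standard-time date in Rasove Province, 23 April 2033, is inside that window, so Rasove Province is at UTC−07:30.
10:15 UTC − 7h30m = 02:45 Rasove Province.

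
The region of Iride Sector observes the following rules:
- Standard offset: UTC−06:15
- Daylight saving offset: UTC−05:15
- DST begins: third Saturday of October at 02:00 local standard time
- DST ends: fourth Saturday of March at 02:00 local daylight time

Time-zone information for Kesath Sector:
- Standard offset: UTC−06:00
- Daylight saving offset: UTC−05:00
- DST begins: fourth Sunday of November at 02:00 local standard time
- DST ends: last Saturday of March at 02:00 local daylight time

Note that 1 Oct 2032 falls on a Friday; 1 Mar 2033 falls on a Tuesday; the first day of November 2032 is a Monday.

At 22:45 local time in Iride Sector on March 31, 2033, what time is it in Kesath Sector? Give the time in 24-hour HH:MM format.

1 October 2032 is a Friday, so the first Saturday is October 2 and the third is October 16.
1 March 2033 is a Tuesday, so the first Saturday is March 5 and the fourth is March 26.
March 31, 2033 does not fall between 16 October 2032 and 26 March 2033, so daylight saving is not in effect and Iride Sector is at UTC−06:15.
22:45 Iride Sector + 6h15m = 05:00 UTC (rolling into the next day, 1 April 2033).
1 November 2032 is a Monday, so the first Sunday is November 7 and the fourth is November 28.
1 March 2033 is a Tuesday, so Saturdays fall on 5, 12, 19, 26; the last is March 26.
At the standard offset (UTC−06:00), 05:00 UTC − 6h = 23:00 Kesath Sector standard time (rolling into the previous day, 31 March 2033).
Daylight saving runs 28 November 2032 – 26 March 2033; the standard-time date in Kesath Sector, March 31, 2033, is outside that window, so Kesath Sector is on standard time at UTC−06:00.
05:00 UTC − 6h = 23:00 Kesath Sector (rolling into the previous day, 31 March 2033).

23:00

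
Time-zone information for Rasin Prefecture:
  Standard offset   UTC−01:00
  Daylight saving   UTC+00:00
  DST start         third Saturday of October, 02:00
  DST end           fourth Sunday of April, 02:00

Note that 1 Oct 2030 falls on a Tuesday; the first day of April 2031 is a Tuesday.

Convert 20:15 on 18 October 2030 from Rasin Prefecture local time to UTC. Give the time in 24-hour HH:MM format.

1 October 2030 is a Tuesday, so the first Saturday is October 5 and the third is October 19.
1 April 2031 is a Tuesday, so the first Sunday is April 6 and the fourth is April 27.
18 October 2030 is outside the daylight-saving period (19 October 2030 – 27 April 2031), so Rasin Prefecture is on standard time, UTC−01:00.
20:15 local + 1h = 21:15 UTC.

21:15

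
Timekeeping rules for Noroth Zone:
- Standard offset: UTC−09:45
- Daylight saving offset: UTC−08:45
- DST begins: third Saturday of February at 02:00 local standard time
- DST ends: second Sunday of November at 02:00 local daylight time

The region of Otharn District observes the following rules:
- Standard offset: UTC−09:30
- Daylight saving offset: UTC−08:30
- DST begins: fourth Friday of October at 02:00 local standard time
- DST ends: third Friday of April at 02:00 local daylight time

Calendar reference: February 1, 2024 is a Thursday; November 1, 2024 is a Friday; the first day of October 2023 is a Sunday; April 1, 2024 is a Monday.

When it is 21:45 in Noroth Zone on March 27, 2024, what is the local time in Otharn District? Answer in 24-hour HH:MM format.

22:00

1 February 2024 is a Thursday, so the first Saturday is February 3 and the third is February 17.
1 November 2024 is a Friday, so the first Sunday is November 3 and the second is November 10.
March 27, 2024 falls between 17 February and 10 November, so daylight saving is in effect and Noroth Zone is at UTC−08:45.
21:45 Noroth Zone + 8h45m = 06:30 UTC (rolling into the next day, 28 March 2024).
1 October 2023 is a Sunday, so the first Friday is October 6 and the fourth is October 27.
1 April 2024 is a Monday, so the first Friday is April 5 and the third is April 19.
At the standard offset (UTC−09:30), 06:30 UTC − 9h30m = 21:00 Otharn District standard time (rolling into the previous day, 27 March 2024).
Daylight saving runs 27 October 2023 – 19 April 2024; the standard-time date in Otharn District, March 27, 2024, is inside that window, so Otharn District is at UTC−08:30.
06:30 UTC − 8h30m = 22:00 Otharn District (rolling into the previous day, 27 March 2024).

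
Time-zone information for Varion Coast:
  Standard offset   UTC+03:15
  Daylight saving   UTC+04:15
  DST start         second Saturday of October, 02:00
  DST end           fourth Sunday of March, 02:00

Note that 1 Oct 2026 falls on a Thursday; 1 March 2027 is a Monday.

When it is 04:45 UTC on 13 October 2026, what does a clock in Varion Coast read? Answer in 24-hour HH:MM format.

1 October 2026 is a Thursday, so the first Saturday is October 3 and the second is October 10.
1 March 2027 is a Monday, so the first Sunday is March 7 and the fourth is March 28.
At the standard offset (UTC+03:15), 04:45 UTC + 3h15m = 08:00 Varion Coast standard time.
The standard-time date in Varion Coast, 13 October 2026, falls between 10 October 2026 and 28 March 2027, so daylight saving is in effect and Varion Coast is at UTC+04:15.
04:45 UTC + 4h15m = 09:00 local.

09:00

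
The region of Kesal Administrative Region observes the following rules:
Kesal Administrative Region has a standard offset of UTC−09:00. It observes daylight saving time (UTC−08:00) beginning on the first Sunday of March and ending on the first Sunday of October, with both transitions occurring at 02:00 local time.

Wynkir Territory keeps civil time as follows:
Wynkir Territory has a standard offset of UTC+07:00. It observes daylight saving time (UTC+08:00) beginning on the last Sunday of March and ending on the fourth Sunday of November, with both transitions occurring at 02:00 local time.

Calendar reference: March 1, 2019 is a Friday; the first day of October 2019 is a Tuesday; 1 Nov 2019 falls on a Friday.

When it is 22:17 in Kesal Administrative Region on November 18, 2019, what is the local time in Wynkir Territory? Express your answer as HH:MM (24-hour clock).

15:17

1 March 2019 is a Friday, so the first Sunday is March 3.
1 October 2019 is a Tuesday, so the first Sunday is October 6.
Daylight saving runs 3 March – 6 October; November 18, 2019 is outside that window, so Kesal Administrative Region is on standard time at UTC−09:00.
22:17 Kesal Administrative Region + 9h = 07:17 UTC (rolling into the next day, 19 November 2019).
1 March 2019 is a Friday, so Sundays fall on 3, 10, 17, 24, 31; the last is March 31.
1 November 2019 is a Friday, so the first Sunday is November 3 and the fourth is November 24.
At the standard offset (UTC+07:00), 07:17 UTC + 7h = 14:17 Wynkir Territory standard time.
Daylight saving runs 31 March – 24 November; the standard-time date in Wynkir Territory, November 19, 2019, is inside that window, so Wynkir Territory is at UTC+08:00.
07:17 UTC + 8h = 15:17 Wynkir Territory.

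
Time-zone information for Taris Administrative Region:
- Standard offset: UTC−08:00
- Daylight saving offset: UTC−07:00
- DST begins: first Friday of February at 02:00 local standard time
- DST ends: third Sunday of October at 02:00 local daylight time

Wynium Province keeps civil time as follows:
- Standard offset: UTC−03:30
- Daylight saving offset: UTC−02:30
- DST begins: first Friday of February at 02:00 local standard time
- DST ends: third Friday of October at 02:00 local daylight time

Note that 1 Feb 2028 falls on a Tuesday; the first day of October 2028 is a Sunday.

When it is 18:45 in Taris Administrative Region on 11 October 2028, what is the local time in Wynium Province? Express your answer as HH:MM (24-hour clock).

23:15

1 February 2028 is a Tuesday, so the first Friday is February 4.
1 October 2028 is a Sunday, so the first Sunday is October 1 and the third is October 15.
11 October 2028 falls between 4 February and 15 October, so daylight saving is in effect and Taris Administrative Region is at UTC−07:00.
18:45 Taris Administrative Region + 7h = 01:45 UTC (rolling into the next day, 12 October 2028).
1 February 2028 is a Tuesday, so the first Friday is February 4.
1 October 2028 is a Sunday, so the first Friday is October 6 and the third is October 20.
At the standard offset (UTC−03:30), 01:45 UTC − 3h30m = 22:15 Wynium Province standard time (rolling into the previous day, 11 October 2028).
The standard-time date in Wynium Province, 11 October 2028, lies within the daylight-saving period (4 February – 20 October), so Wynium Province is on daylight time, UTC−02:30.
01:45 UTC − 2h30m = 23:15 Wynium Province (rolling into the previous day, 11 October 2028).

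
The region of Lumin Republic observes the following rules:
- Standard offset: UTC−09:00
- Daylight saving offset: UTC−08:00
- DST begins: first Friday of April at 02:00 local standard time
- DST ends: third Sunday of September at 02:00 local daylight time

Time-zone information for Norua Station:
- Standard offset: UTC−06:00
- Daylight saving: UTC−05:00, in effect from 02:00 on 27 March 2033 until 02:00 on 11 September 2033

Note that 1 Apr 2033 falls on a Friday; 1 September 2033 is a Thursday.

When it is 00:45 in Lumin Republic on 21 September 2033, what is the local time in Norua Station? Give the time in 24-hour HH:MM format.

03:45

1 April 2033 is a Friday, so the first Friday is April 1.
1 September 2033 is a Thursday, so the first Sunday is September 4 and the third is September 18.
21 September 2033 does not fall between 1 April and 18 September, so daylight saving is not in effect and Lumin Republic is at UTC−09:00.
00:45 Lumin Republic + 9h = 09:45 UTC.
At the standard offset (UTC−06:00), 09:45 UTC − 6h = 03:45 Norua Station standard time.
Daylight saving runs 27 March – 11 September; the standard-time date in Norua Station, 21 September 2033, is outside that window, so Norua Station is on standard time at UTC−06:00.
09:45 UTC − 6h = 03:45 Norua Station.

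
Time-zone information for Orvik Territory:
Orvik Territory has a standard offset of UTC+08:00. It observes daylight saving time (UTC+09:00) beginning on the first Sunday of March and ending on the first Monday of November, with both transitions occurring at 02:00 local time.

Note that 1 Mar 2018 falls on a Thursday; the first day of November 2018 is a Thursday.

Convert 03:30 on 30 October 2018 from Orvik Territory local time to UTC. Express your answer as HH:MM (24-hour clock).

18:30

1 March 2018 is a Thursday, so the first Sunday is March 4.
1 November 2018 is a Thursday, so the first Monday is November 5.
Daylight saving runs 4 March – 5 November; 30 October 2018 is inside that window, so Orvik Territory is at UTC+09:00.
03:30 local − 9h = 18:30 UTC (rolling into the previous day, 29 October 2018).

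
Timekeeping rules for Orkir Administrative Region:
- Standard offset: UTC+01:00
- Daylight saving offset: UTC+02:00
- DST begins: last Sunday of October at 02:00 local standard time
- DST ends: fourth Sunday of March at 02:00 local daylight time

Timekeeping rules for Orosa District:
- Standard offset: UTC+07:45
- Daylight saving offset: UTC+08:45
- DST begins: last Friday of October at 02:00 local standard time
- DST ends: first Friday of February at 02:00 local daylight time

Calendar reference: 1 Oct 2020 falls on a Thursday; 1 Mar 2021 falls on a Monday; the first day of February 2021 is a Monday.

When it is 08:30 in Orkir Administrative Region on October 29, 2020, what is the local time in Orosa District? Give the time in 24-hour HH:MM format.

14:15

1 October 2020 is a Thursday, so Sundays fall on 4, 11, 18, 25; the last is October 25.
1 March 2021 is a Monday, so the first Sunday is March 7 and the fourth is March 28.
October 29, 2020 lies within the daylight-saving period (25 October 2020 – 28 March 2021), so Orkir Administrative Region is on daylight time, UTC+02:00.
08:30 Orkir Administrative Region − 2h = 06:30 UTC.
1 October 2020 is a Thursday, so Fridays fall on 2, 9, 16, 23, 30; the last is October 30.
1 February 2021 is a Monday, so the first Friday is February 5.
At the standard offset (UTC+07:45), 06:30 UTC + 7h45m = 14:15 Orosa District standard time.
The standard-time date in Orosa District, October 29, 2020, does not fall between 30 October 2020 and 5 February 2021, so daylight saving is not in effect and Orosa District is at UTC+07:45.
06:30 UTC + 7h45m = 14:15 Orosa District.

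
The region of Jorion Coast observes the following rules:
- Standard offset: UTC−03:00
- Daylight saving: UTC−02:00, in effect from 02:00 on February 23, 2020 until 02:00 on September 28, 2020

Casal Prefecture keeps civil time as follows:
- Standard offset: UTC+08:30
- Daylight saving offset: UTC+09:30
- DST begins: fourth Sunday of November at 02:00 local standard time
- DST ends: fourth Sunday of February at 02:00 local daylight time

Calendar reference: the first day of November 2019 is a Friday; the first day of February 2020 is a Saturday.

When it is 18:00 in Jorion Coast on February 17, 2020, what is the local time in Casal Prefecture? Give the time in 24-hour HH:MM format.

February 17, 2020 does not fall between 23 February and 28 September, so daylight saving is not in effect and Jorion Coast is at UTC−03:00.
18:00 Jorion Coast + 3h = 21:00 UTC.
1 November 2019 is a Friday, so the first Sunday is November 3 and the fourth is November 24.
1 February 2020 is a Saturday, so the first Sunday is February 2 and the fourth is February 23.
At the standard offset (UTC+08:30), 21:00 UTC + 8h30m = 05:30 Casal Prefecture standard time (rolling into the next day, 18 February 2020).
The standard-time date in Casal Prefecture, February 18, 2020, falls between 24 November 2019 and 23 February 2020, so daylight saving is in effect and Casal Prefecture is at UTC+09:30.
21:00 UTC + 9h30m = 06:30 Casal Prefecture (rolling into the next day, 18 February 2020).

06:30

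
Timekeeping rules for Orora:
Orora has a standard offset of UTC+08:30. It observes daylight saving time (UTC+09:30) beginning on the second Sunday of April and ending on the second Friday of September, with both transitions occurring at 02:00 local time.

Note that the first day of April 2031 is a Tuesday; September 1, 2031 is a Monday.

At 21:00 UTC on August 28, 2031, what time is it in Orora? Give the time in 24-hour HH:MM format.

1 April 2031 is a Tuesday, so the first Sunday is April 6 and the second is April 13.
1 September 2031 is a Monday, so the first Friday is September 5 and the second is September 12.
At the standard offset (UTC+08:30), 21:00 UTC + 8h30m = 05:30 Orora standard time (rolling into the next day, 29 August 2031).
Daylight saving runs 13 April – 12 September; the standard-time date in Orora, August 29, 2031, is inside that window, so Orora is at UTC+09:30.
21:00 UTC + 9h30m = 06:30 local (rolling into the next day, 29 August 2031).

06:30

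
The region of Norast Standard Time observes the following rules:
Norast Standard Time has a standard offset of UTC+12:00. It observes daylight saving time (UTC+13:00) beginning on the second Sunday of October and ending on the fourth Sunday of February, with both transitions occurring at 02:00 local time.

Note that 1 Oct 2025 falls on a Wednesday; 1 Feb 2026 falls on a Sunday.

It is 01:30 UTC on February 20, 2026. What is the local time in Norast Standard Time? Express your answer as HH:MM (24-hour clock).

1 October 2025 is a Wednesday, so the first Sunday is October 5 and the second is October 12.
1 February 2026 is a Sunday, so the first Sunday is February 1 and the fourth is February 22.
At the standard offset (UTC+12:00), 01:30 UTC + 12h = 13:30 Norast Standard Time standard time.
Daylight saving runs 12 October 2025 – 22 February 2026; the standard-time date in Norast Standard Time, February 20, 2026, is inside that window, so Norast Standard Time is at UTC+13:00.
01:30 UTC + 13h = 14:30 local.

14:30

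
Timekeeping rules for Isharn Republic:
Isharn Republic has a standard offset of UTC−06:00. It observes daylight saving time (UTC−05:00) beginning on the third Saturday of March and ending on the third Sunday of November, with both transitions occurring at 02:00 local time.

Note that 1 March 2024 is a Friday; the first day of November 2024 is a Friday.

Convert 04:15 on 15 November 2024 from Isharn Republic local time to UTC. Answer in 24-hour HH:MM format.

09:15

1 March 2024 is a Friday, so the first Saturday is March 2 and the third is March 16.
1 November 2024 is a Friday, so the first Sunday is November 3 and the third is November 17.
15 November 2024 lies within the daylight-saving period (16 March – 17 November), so Isharn Republic is on daylight time, UTC−05:00.
04:15 local + 5h = 09:15 UTC.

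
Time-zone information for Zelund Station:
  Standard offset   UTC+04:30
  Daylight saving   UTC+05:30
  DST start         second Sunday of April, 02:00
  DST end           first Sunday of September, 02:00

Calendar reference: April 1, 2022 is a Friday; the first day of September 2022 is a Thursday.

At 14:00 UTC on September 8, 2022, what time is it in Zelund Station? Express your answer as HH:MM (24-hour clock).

18:30

1 April 2022 is a Friday, so the first Sunday is April 3 and the second is April 10.
1 September 2022 is a Thursday, so the first Sunday is September 4.
At the standard offset (UTC+04:30), 14:00 UTC + 4h30m = 18:30 Zelund Station standard time.
The standard-time date in Zelund Station, September 8, 2022, is outside the daylight-saving period (10 April – 4 September), so Zelund Station is on standard time, UTC+04:30.
14:00 UTC + 4h30m = 18:30 local.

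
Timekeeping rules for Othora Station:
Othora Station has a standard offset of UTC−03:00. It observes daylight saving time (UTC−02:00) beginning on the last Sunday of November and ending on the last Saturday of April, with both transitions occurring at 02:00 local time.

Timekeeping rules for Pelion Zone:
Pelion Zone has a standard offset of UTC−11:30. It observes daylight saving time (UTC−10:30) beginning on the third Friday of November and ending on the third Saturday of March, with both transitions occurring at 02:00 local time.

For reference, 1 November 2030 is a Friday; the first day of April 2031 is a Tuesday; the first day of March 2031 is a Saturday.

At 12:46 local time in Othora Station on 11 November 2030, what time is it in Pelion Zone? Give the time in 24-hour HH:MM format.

1 November 2030 is a Friday, so Sundays fall on 3, 10, 17, 24; the last is November 24.
1 April 2031 is a Tuesday, so Saturdays fall on 5, 12, 19, 26; the last is April 26.
11 November 2030 does not fall between 24 November 2030 and 26 April 2031, so daylight saving is not in effect and Othora Station is at UTC−03:00.
12:46 Othora Station + 3h = 15:46 UTC.
1 November 2030 is a Friday, so the first Friday is November 1 and the third is November 15.
1 March 2031 is a Saturday, so the first Saturday is March 1 and the third is March 15.
At the standard offset (UTC−11:30), 15:46 UTC − 11h30m = 04:16 Pelion Zone standard time.
Daylight saving runs 15 November 2030 – 15 March 2031; the standard-time date in Pelion Zone, 11 November 2030, is outside that window, so Pelion Zone is on standard time at UTC−11:30.
15:46 UTC − 11h30m = 04:16 Pelion Zone.

04:16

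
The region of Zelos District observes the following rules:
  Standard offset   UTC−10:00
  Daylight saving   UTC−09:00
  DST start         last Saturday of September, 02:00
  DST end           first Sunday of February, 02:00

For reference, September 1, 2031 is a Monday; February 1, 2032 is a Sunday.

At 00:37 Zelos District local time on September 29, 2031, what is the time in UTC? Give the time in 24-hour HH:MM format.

09:37

1 September 2031 is a Monday, so Saturdays fall on 6, 13, 20, 27; the last is September 27.
1 February 2032 is a Sunday, so the first Sunday is February 1.
September 29, 2031 lies within the daylight-saving period (27 September 2031 – 1 February 2032), so Zelos District is on daylight time, UTC−09:00.
00:37 local + 9h = 09:37 UTC.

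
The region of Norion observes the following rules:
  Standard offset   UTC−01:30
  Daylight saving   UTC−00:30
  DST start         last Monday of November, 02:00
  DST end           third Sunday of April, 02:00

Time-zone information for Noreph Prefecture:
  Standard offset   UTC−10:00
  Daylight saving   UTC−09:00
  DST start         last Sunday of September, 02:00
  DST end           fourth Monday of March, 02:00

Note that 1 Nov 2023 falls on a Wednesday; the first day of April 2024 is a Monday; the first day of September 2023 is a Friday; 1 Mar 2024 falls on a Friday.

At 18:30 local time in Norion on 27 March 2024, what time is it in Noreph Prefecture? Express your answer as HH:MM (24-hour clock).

09:00

1 November 2023 is a Wednesday, so Mondays fall on 6, 13, 20, 27; the last is November 27.
1 April 2024 is a Monday, so the first Sunday is April 7 and the third is April 21.
27 March 2024 falls between 27 November 2023 and 21 April 2024, so daylight saving is in effect and Norion is at UTC−00:30.
18:30 Norion + 0h30m = 19:00 UTC.
1 September 2023 is a Friday, so Sundays fall on 3, 10, 17, 24; the last is September 24.
1 March 2024 is a Friday, so the first Monday is March 4 and the fourth is March 25.
At the standard offset (UTC−10:00), 19:00 UTC − 10h = 09:00 Noreph Prefecture standard time.
Daylight saving runs 24 September 2023 – 25 March 2024; the standard-time date in Noreph Prefecture, 27 March 2024, is outside that window, so Noreph Prefecture is on standard time at UTC−10:00.
19:00 UTC − 10h = 09:00 Noreph Prefecture.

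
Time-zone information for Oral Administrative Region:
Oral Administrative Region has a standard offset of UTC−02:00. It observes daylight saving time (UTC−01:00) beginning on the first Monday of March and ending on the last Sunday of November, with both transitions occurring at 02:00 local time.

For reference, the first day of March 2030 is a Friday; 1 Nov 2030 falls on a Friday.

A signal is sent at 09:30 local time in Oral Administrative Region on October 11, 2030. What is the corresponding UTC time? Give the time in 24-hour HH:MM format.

10:30

1 March 2030 is a Friday, so the first Monday is March 4.
1 November 2030 is a Friday, so Sundays fall on 3, 10, 17, 24; the last is November 24.
Daylight saving runs 4 March – 24 November; October 11, 2030 is inside that window, so Oral Administrative Region is at UTC−01:00.
09:30 local + 1h = 10:30 UTC.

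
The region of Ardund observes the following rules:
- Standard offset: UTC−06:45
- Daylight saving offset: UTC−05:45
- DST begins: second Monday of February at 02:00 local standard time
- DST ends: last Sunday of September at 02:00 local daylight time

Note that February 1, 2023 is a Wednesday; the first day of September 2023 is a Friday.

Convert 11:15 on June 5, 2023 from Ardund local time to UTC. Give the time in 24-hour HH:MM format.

17:00

1 February 2023 is a Wednesday, so the first Monday is February 6 and the second is February 13.
1 September 2023 is a Friday, so Sundays fall on 3, 10, 17, 24; the last is September 24.
Daylight saving runs 13 February – 24 September; June 5, 2023 is inside that window, so Ardund is at UTC−05:45.
11:15 local + 5h45m = 17:00 UTC.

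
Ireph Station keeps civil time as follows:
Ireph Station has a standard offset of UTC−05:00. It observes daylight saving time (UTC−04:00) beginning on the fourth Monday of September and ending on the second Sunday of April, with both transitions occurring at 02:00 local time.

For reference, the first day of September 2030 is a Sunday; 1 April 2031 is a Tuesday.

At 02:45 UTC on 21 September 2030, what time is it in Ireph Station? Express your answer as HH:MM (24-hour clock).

1 September 2030 is a Sunday, so the first Monday is September 2 and the fourth is September 23.
1 April 2031 is a Tuesday, so the first Sunday is April 6 and the second is April 13.
At the standard offset (UTC−05:00), 02:45 UTC − 5h = 21:45 Ireph Station standard time (rolling into the previous day, 20 September 2030).
The standard-time date in Ireph Station, 20 September 2030, is outside the daylight-saving period (23 September 2030 – 13 April 2031), so Ireph Station is on standard time, UTC−05:00.
02:45 UTC − 5h = 21:45 local (rolling into the previous day, 20 September 2030).

21:45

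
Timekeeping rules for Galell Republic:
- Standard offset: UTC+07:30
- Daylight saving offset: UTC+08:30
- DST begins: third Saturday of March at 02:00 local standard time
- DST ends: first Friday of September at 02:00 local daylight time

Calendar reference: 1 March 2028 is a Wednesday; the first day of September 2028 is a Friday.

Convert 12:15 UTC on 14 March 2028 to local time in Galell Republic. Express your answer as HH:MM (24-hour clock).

19:45

1 March 2028 is a Wednesday, so the first Saturday is March 4 and the third is March 18.
1 September 2028 is a Friday, so the first Friday is September 1.
At the standard offset (UTC+07:30), 12:15 UTC + 7h30m = 19:45 Galell Republic standard time.
Daylight saving runs 18 March – 1 September; the standard-time date in Galell Republic, 14 March 2028, is outside that window, so Galell Republic is on standard time at UTC+07:30.
12:15 UTC + 7h30m = 19:45 local.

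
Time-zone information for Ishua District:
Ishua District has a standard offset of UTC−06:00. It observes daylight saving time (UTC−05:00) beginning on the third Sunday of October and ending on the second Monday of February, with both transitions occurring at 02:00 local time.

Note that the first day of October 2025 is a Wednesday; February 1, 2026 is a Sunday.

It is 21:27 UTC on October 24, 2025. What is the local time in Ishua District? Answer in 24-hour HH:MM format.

16:27

1 October 2025 is a Wednesday, so the first Sunday is October 5 and the third is October 19.
1 February 2026 is a Sunday, so the first Monday is February 2 and the second is February 9.
At the standard offset (UTC−06:00), 21:27 UTC − 6h = 15:27 Ishua District standard time.
The standard-time date in Ishua District, October 24, 2025, lies within the daylight-saving period (19 October 2025 – 9 February 2026), so Ishua District is on daylight time, UTC−05:00.
21:27 UTC − 5h = 16:27 local.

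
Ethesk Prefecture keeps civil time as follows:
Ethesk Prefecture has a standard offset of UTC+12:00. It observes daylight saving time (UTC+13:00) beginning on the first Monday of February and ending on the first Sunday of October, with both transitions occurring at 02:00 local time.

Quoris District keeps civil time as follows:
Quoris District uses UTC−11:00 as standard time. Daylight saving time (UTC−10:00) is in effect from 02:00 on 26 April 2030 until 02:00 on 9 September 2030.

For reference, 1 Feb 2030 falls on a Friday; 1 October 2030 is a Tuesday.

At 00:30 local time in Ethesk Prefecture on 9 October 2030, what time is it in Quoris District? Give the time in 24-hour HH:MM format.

01:30

1 February 2030 is a Friday, so the first Monday is February 4.
1 October 2030 is a Tuesday, so the first Sunday is October 6.
9 October 2030 does not fall between 4 February and 6 October, so daylight saving is not in effect and Ethesk Prefecture is at UTC+12:00.
00:30 Ethesk Prefecture − 12h = 12:30 UTC (rolling into the previous day, 8 October 2030).
At the standard offset (UTC−11:00), 12:30 UTC − 11h = 01:30 Quoris District standard time.
Daylight saving runs 26 April – 9 September; the standard-time date in Quoris District, 8 October 2030, is outside that window, so Quoris District is on standard time at UTC−11:00.
12:30 UTC − 11h = 01:30 Quoris District.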